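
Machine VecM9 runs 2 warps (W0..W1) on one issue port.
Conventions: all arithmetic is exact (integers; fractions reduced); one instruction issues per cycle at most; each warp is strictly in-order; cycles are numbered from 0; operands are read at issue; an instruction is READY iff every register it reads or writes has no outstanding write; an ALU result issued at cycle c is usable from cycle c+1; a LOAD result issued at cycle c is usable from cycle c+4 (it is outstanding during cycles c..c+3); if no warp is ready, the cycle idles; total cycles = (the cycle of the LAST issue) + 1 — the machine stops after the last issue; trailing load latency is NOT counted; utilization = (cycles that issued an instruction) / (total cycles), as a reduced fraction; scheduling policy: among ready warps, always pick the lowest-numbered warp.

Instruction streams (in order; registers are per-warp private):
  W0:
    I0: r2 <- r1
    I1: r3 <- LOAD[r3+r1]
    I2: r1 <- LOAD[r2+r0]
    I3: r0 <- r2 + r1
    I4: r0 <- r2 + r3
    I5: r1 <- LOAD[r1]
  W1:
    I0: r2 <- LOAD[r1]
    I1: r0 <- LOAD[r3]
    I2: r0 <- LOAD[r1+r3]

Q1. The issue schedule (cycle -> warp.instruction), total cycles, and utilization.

cycle 0: W0.I0
cycle 1: W0.I1
cycle 2: W0.I2
cycle 3: W1.I0
cycle 4: W1.I1
cycle 5: idle
cycle 6: W0.I3
cycle 7: W0.I4
cycle 8: W0.I5
cycle 9: W1.I2

Answer: 10 cycles, utilization 9/10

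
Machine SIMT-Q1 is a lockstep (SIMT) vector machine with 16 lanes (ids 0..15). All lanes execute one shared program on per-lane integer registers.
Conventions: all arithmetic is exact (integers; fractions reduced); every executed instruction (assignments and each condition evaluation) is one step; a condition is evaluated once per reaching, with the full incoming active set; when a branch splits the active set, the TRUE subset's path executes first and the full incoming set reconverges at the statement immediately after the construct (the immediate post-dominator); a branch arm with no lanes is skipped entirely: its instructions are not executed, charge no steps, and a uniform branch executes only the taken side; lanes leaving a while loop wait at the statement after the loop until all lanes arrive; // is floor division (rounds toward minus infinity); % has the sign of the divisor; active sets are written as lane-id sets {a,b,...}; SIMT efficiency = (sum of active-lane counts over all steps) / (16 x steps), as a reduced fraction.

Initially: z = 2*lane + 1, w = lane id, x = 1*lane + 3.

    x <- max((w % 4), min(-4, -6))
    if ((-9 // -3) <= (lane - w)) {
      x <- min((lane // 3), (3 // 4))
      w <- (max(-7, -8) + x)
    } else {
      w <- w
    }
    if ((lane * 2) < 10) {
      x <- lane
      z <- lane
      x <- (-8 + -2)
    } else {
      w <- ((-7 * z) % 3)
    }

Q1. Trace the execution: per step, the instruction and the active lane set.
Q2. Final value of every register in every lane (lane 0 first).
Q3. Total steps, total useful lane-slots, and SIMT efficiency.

step 0: x <- max((w % 4), min(-4, -6)) {0,1,2,3,4,5,6,7,8,9,10,11,12,13,14,15}
step 1: eval ((-9 // -3) <= (lane - w)) {0,1,2,3,4,5,6,7,8,9,10,11,12,13,14,15}
step 2: w <- w                       {0,1,2,3,4,5,6,7,8,9,10,11,12,13,14,15}
step 3: eval ((lane * 2) < 10)       {0,1,2,3,4,5,6,7,8,9,10,11,12,13,14,15}
step 4: x <- lane                    {0,1,2,3,4}
step 5: z <- lane                    {0,1,2,3,4}
step 6: x <- (-8 + -2)               {0,1,2,3,4}
step 7: w <- ((-7 * z) % 3)          {5,6,7,8,9,10,11,12,13,14,15}

Answer: 8 steps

z: 0,1,2,3,4,11,13,15,17,19,21,23,25,27,29,31
w: 0,1,2,3,4,1,2,0,1,2,0,1,2,0,1,2
x: -10,-10,-10,-10,-10,1,2,3,0,1,2,3,0,1,2,3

steps = 8; useful = 90; efficiency = 90/128 = 45/64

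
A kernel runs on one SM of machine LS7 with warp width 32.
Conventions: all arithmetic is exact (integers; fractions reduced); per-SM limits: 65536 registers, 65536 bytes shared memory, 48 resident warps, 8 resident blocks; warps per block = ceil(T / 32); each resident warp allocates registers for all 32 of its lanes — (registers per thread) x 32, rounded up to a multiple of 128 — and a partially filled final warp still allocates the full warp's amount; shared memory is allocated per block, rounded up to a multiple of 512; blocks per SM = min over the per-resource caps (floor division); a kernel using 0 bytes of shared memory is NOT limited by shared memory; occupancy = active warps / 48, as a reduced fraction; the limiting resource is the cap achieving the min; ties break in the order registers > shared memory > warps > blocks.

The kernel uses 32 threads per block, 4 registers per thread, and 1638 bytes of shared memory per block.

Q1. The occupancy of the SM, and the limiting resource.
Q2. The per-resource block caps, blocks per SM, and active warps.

Answer: occupancy 1/6, limited by blocks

registers: 512 blocks
shared memory: 32 blocks
warps: 48 blocks
blocks: 8 blocks

Answer: 8 blocks, 8 active warps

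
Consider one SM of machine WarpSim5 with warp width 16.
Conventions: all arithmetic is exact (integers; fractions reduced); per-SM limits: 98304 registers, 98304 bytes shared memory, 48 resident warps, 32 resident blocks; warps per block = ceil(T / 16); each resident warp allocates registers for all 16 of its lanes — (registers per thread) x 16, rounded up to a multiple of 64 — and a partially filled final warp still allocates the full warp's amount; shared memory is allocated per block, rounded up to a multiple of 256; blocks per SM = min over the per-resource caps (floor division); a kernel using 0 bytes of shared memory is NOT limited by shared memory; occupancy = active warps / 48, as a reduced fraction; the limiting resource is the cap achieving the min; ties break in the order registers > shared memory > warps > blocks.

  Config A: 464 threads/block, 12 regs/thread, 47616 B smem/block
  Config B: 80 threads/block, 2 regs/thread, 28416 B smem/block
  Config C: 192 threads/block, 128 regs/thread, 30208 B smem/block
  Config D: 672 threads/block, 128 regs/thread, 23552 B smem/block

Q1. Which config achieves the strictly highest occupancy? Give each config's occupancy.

occupancies: A 29/48, B 5/16, C 3/4, D 7/8

Answer: D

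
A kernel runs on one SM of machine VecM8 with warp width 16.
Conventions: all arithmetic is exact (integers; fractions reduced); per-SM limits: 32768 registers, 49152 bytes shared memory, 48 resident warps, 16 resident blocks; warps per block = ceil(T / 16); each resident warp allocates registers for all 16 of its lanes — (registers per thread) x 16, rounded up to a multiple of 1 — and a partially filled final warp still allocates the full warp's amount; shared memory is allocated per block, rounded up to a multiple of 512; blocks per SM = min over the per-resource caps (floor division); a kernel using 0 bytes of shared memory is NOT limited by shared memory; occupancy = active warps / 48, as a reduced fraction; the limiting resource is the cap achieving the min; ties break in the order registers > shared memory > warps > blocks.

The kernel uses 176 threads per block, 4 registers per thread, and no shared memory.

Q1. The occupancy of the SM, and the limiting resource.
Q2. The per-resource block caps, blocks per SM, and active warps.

Answer: occupancy 11/12, limited by warps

registers: 46 blocks
shared memory: no limit (kernel uses none)
warps: 4 blocks
blocks: 16 blocks

Answer: 4 blocks, 44 active warps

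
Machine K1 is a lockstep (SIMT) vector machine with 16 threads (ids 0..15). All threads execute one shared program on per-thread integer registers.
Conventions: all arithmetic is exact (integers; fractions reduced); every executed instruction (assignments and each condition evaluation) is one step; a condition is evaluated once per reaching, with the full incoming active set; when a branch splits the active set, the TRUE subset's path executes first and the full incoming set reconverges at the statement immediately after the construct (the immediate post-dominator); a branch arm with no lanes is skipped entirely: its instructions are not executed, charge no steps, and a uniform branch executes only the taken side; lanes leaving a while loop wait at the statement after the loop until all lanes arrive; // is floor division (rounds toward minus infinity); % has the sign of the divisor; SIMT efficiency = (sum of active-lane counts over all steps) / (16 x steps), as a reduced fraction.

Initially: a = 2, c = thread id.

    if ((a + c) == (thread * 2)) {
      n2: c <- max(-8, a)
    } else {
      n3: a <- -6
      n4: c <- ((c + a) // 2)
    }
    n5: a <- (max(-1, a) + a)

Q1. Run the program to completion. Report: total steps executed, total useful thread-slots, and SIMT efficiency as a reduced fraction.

Answer: 5 steps, 63 useful, 63/80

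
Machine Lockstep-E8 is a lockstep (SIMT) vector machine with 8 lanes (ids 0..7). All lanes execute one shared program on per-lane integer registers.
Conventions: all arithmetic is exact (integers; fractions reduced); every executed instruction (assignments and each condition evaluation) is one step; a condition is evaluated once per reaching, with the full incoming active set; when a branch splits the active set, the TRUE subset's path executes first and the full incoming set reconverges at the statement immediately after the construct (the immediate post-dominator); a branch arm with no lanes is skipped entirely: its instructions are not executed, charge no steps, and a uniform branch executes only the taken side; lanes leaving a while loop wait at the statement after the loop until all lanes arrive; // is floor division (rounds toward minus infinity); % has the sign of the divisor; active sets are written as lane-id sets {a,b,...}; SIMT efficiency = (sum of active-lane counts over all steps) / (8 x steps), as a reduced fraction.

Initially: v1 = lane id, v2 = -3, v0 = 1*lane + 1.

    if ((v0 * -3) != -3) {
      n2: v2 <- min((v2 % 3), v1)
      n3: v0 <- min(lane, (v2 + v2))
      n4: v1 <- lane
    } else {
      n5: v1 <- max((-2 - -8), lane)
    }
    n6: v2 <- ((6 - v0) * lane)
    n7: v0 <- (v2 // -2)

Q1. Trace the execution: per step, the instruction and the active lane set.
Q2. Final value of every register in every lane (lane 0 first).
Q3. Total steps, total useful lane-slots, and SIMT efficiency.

step 0: eval ((v0 * -3) != -3)       {0,1,2,3,4,5,6,7}
step 1: v2 <- min((v2 % 3), v1)      {1,2,3,4,5,6,7}
step 2: v0 <- min(lane, (v2 + v2))   {1,2,3,4,5,6,7}
step 3: v1 <- lane                   {1,2,3,4,5,6,7}
step 4: v1 <- max((-2 - -8), lane)   {0}
step 5: v2 <- ((6 - v0) * lane)      {0,1,2,3,4,5,6,7}
step 6: v0 <- (v2 // -2)             {0,1,2,3,4,5,6,7}

Answer: 7 steps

v1: 6,1,2,3,4,5,6,7
v2: 0,6,12,18,24,30,36,42
v0: 0,-3,-6,-9,-12,-15,-18,-21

steps = 7; useful = 46; efficiency = 46/56 = 23/28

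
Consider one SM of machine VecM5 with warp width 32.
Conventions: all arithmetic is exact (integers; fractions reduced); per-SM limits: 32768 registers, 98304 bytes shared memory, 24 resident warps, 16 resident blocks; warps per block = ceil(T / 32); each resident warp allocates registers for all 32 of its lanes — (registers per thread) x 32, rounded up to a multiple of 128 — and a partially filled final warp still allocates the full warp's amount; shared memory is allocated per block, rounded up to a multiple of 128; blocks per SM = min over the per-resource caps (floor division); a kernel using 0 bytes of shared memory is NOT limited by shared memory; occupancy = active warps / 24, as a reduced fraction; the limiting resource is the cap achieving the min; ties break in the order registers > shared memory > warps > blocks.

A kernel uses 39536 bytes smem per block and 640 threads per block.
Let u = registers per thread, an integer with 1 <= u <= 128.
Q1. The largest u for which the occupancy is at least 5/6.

Answer: u = 48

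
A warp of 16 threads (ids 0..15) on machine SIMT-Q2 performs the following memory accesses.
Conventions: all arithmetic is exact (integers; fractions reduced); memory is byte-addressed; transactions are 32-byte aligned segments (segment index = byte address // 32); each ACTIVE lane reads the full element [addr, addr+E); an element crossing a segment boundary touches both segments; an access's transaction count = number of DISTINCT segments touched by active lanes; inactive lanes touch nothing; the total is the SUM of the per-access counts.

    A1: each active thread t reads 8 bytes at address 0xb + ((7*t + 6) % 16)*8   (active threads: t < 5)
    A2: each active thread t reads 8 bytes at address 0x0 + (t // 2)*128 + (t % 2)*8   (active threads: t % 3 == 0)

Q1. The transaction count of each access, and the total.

A1: 4 transactions
A2: 6 transactions

Answer: 4,6; total 10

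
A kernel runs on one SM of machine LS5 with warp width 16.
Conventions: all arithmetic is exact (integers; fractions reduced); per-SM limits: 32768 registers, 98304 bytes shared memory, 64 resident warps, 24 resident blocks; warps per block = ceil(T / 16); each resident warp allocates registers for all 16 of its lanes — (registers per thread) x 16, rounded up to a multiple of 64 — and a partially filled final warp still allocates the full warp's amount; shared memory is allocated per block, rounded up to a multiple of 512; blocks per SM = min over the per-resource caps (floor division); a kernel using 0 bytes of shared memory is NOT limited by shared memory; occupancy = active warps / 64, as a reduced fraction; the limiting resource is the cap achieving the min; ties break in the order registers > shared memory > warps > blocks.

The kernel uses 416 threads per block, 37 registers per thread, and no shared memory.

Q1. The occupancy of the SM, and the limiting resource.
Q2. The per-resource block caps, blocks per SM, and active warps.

Answer: occupancy 13/32, limited by registers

registers: 1 block
shared memory: no limit (kernel uses none)
warps: 2 blocks
blocks: 24 blocks

Answer: 1 block, 26 active warps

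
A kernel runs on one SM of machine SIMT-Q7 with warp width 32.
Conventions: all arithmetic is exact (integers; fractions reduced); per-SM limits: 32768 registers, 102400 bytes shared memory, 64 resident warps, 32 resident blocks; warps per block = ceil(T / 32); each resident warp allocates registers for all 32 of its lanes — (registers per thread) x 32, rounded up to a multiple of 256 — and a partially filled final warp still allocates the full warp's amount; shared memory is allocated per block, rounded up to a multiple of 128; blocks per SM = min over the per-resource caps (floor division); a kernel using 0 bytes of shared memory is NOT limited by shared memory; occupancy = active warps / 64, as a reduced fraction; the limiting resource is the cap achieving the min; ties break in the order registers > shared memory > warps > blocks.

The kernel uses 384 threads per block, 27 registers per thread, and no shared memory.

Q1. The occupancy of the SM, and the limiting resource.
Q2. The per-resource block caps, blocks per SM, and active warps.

Answer: occupancy 3/8, limited by registers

registers: 2 blocks
shared memory: no limit (kernel uses none)
warps: 5 blocks
blocks: 32 blocks

Answer: 2 blocks, 24 active warps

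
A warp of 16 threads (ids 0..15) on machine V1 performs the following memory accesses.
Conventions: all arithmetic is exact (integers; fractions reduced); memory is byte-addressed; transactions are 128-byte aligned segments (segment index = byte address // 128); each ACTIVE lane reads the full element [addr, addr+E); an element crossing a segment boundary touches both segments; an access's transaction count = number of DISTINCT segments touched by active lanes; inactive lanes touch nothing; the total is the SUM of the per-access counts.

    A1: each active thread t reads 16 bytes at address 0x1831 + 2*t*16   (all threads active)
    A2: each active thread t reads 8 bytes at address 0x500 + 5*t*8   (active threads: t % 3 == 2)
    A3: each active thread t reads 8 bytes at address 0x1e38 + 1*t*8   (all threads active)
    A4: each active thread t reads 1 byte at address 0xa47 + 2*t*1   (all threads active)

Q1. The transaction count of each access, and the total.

A1: 5 transactions
A2: 5 transactions
A3: 2 transactions
A4: 1 transaction

Answer: 5,5,2,1; total 13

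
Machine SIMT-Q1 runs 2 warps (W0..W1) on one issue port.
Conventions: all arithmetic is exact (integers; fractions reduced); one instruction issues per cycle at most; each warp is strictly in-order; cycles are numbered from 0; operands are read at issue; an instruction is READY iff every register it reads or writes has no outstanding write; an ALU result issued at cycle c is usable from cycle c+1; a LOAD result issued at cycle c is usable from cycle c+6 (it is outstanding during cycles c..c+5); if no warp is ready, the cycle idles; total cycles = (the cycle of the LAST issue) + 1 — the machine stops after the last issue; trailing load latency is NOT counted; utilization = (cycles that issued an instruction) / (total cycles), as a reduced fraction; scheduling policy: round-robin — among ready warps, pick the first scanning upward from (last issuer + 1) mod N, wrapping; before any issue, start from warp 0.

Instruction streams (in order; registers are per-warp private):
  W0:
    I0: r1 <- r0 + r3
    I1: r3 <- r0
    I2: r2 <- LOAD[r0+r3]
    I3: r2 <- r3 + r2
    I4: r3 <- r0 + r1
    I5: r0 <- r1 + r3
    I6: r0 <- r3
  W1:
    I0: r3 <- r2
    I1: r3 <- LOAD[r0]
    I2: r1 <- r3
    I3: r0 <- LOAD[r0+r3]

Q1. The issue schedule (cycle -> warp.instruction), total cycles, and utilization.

cycle 0: W0.I0
cycle 1: W1.I0
cycle 2: W0.I1
cycle 3: W1.I1
cycle 4: W0.I2
cycle 5: idle
cycle 6: idle
cycle 7: idle
cycle 8: idle
cycle 9: W1.I2
cycle 10: W0.I3
cycle 11: W1.I3
cycle 12: W0.I4
cycle 13: W0.I5
cycle 14: W0.I6

Answer: 15 cycles, utilization 11/15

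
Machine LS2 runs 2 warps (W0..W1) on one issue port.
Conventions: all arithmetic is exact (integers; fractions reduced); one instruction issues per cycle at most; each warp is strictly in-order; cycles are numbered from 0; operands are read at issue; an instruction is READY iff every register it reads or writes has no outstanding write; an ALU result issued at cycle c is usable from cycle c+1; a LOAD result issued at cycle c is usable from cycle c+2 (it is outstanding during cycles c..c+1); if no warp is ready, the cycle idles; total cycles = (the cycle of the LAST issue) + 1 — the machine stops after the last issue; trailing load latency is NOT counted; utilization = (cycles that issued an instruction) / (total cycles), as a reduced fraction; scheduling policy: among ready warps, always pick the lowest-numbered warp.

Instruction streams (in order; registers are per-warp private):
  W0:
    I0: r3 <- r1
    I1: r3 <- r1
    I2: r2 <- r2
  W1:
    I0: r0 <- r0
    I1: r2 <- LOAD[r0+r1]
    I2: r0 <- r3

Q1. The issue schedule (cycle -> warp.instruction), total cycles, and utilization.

cycle 0: W0.I0
cycle 1: W0.I1
cycle 2: W0.I2
cycle 3: W1.I0
cycle 4: W1.I1
cycle 5: W1.I2

Answer: 6 cycles, utilization 1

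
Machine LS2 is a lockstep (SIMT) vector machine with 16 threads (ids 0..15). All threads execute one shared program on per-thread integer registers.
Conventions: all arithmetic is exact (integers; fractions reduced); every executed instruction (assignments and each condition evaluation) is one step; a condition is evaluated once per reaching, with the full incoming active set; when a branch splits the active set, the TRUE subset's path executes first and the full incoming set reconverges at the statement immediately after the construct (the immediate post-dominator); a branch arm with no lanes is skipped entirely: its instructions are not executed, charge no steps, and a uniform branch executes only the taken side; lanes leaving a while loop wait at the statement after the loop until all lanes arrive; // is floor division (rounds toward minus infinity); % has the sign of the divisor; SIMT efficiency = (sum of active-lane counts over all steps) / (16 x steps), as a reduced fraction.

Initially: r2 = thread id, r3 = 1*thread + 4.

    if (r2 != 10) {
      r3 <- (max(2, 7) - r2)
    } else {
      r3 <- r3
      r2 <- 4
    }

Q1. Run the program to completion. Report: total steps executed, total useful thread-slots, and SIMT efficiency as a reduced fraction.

Answer: 4 steps, 33 useful, 33/64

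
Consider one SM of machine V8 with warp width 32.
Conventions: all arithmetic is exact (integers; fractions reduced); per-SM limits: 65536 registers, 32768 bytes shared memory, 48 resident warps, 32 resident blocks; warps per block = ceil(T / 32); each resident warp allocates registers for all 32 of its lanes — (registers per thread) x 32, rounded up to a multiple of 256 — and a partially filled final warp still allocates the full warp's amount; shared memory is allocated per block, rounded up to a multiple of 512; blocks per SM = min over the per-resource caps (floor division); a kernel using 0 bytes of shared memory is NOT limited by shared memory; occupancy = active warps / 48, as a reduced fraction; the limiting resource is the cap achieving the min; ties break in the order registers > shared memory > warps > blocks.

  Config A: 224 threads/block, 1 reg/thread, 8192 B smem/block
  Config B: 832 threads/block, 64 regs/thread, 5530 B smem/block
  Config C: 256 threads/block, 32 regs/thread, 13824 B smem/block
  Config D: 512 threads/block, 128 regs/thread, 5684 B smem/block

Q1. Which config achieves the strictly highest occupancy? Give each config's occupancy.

occupancies: A 7/12, B 13/24, C 1/3, D 1/3

Answer: A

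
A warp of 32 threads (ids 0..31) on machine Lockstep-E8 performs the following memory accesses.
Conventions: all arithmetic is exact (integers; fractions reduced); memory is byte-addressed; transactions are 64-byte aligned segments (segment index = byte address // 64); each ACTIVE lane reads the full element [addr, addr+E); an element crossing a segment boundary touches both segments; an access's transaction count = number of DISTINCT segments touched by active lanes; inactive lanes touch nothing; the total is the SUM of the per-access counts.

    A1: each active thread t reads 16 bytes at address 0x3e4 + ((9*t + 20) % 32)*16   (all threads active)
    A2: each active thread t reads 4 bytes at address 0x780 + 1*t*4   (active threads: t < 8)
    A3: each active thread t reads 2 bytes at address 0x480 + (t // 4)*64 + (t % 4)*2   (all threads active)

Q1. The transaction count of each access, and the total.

A1: 9 transactions
A2: 1 transaction
A3: 8 transactions

Answer: 9,1,8; total 18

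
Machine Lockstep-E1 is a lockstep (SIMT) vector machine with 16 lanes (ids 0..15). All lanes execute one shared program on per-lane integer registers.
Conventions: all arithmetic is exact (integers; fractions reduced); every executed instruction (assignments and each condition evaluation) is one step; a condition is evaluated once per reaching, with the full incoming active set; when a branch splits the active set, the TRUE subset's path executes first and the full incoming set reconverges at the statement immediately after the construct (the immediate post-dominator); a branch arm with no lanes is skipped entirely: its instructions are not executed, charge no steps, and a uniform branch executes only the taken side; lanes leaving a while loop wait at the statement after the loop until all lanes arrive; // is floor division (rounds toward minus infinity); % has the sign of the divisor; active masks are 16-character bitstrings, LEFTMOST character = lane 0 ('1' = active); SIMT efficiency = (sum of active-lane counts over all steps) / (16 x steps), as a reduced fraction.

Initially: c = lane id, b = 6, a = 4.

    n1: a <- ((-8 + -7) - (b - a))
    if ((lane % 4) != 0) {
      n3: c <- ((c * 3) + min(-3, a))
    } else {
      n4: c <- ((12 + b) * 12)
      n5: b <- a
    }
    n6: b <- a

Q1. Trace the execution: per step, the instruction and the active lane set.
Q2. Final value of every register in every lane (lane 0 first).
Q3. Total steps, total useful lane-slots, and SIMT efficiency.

step 0: a <- ((-8 + -7) - (b - a))   1111111111111111
step 1: eval ((lane % 4) != 0)       1111111111111111
step 2: c <- ((c * 3) + min(-3, a))  0111011101110111
step 3: c <- ((12 + b) * 12)         1000100010001000
step 4: b <- a                       1000100010001000
step 5: b <- a                       1111111111111111

Answer: 6 steps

c: 216,-14,-11,-8,216,-2,1,4,216,10,13,16,216,22,25,28
b: -17,-17,-17,-17,-17,-17,-17,-17,-17,-17,-17,-17,-17,-17,-17,-17
a: -17,-17,-17,-17,-17,-17,-17,-17,-17,-17,-17,-17,-17,-17,-17,-17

steps = 6; useful = 68; efficiency = 68/96 = 17/24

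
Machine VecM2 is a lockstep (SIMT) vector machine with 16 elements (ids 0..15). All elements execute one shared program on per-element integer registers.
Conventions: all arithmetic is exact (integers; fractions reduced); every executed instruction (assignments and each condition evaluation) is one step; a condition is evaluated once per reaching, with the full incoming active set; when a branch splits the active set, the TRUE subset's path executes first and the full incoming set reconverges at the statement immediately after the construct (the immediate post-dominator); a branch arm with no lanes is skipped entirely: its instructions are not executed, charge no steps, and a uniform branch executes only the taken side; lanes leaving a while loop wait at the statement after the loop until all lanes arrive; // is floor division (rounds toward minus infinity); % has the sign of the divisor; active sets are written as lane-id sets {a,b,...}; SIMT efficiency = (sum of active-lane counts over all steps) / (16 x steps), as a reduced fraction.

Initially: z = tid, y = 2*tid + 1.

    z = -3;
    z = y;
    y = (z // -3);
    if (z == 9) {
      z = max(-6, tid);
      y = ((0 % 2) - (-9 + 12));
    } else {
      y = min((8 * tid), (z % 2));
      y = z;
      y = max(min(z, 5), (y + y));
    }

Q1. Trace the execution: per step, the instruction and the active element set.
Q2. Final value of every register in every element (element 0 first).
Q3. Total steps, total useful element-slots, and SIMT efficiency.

step 0: z <- -3                      {0,1,2,3,4,5,6,7,8,9,10,11,12,13,14,15}
step 1: z <- y                       {0,1,2,3,4,5,6,7,8,9,10,11,12,13,14,15}
step 2: y <- (z // -3)               {0,1,2,3,4,5,6,7,8,9,10,11,12,13,14,15}
step 3: eval (z == 9)                {0,1,2,3,4,5,6,7,8,9,10,11,12,13,14,15}
step 4: z <- max(-6, tid)            {4}
step 5: y <- ((0 % 2) - (-9 + 12))   {4}
step 6: y <- min((8 * tid), (z % 2)) {0,1,2,3,5,6,7,8,9,10,11,12,13,14,15}
step 7: y <- z                       {0,1,2,3,5,6,7,8,9,10,11,12,13,14,15}
step 8: y <- max(min(z, 5), (y + y)) {0,1,2,3,5,6,7,8,9,10,11,12,13,14,15}

Answer: 9 steps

z: 1,3,5,7,4,11,13,15,17,19,21,23,25,27,29,31
y: 2,6,10,14,-3,22,26,30,34,38,42,46,50,54,58,62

steps = 9; useful = 111; efficiency = 111/144 = 37/48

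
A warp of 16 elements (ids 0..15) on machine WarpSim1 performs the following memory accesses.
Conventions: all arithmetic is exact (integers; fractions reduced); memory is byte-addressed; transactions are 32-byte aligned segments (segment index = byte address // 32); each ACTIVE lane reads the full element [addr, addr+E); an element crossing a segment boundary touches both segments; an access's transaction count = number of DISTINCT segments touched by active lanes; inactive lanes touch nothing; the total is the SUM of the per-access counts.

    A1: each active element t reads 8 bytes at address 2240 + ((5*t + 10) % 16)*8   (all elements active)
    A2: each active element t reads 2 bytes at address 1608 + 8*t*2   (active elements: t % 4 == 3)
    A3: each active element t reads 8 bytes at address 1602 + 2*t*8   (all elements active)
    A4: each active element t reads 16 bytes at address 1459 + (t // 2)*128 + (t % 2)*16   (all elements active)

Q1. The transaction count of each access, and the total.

A1: 4 transactions
A2: 4 transactions
A3: 8 transactions
A4: 16 transactions

Answer: 4,4,8,16; total 32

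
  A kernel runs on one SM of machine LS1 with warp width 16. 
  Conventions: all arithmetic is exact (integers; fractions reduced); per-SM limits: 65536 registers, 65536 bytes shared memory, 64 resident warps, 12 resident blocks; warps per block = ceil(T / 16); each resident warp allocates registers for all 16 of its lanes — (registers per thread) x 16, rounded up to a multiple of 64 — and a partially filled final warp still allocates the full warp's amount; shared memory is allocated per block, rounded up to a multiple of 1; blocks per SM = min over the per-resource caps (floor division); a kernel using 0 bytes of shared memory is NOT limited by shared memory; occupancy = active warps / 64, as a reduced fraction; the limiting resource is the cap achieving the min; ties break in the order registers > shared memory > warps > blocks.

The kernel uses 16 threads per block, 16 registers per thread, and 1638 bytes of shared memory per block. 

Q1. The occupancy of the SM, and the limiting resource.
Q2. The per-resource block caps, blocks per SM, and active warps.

Answer: occupancy 3/16, limited by blocks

registers: 256 blocks
shared memory: 40 blocks
warps: 64 blocks
blocks: 12 blocks

Answer: 12 blocks, 12 active warps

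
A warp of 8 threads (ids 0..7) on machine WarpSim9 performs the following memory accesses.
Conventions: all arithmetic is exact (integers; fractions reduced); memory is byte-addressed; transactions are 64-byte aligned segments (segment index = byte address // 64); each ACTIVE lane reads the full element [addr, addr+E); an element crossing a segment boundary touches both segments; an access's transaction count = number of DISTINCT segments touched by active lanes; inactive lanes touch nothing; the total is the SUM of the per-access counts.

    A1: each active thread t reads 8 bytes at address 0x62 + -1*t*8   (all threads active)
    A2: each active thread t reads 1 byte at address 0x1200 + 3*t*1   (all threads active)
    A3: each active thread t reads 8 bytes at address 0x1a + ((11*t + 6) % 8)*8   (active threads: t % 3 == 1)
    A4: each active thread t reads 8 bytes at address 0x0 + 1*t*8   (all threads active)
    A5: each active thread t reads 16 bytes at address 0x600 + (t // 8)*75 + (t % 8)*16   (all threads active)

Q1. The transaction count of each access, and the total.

A1: 2 transactions
A2: 1 transaction
A3: 1 transaction
A4: 1 transaction
A5: 2 transactions

Answer: 2,1,1,1,2; total 7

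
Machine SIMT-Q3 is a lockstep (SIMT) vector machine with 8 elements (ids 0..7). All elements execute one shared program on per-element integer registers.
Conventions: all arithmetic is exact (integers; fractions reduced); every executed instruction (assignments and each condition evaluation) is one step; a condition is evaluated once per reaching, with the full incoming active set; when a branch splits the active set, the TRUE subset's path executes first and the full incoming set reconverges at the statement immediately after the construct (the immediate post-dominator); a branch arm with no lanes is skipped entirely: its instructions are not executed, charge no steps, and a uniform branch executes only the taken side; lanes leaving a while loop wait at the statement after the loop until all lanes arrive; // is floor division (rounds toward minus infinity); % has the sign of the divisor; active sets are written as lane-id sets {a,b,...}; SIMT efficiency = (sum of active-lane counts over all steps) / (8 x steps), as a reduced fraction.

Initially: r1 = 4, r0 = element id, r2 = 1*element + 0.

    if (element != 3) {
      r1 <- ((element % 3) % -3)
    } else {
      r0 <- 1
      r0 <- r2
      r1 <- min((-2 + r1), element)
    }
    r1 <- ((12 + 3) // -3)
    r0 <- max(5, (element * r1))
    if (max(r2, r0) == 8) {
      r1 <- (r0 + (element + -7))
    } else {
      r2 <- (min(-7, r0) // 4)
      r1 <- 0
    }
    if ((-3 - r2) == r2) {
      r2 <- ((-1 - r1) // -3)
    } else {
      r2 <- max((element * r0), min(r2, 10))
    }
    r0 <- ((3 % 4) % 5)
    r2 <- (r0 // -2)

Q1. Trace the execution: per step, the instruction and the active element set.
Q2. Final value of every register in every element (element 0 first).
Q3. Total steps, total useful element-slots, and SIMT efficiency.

step 0: eval (element != 3)          {0,1,2,3,4,5,6,7}
step 1: r1 <- ((element % 3) % -3)   {0,1,2,4,5,6,7}
step 2: r0 <- 1                      {3}
step 3: r0 <- r2                     {3}
step 4: r1 <- min((-2 + r1), element) {3}
step 5: r1 <- ((12 + 3) // -3)       {0,1,2,3,4,5,6,7}
step 6: r0 <- max(5, (element * r1)) {0,1,2,3,4,5,6,7}
step 7: eval (max(r2, r0) == 8)      {0,1,2,3,4,5,6,7}
step 8: r2 <- (min(-7, r0) // 4)     {0,1,2,3,4,5,6,7}
step 9: r1 <- 0                      {0,1,2,3,4,5,6,7}
step 10: eval ((-3 - r2) == r2)       {0,1,2,3,4,5,6,7}
step 11: r2 <- max((element * r0), min(r2, 10)) {0,1,2,3,4,5,6,7}
step 12: r0 <- ((3 % 4) % 5)          {0,1,2,3,4,5,6,7}
step 13: r2 <- (r0 // -2)             {0,1,2,3,4,5,6,7}

Answer: 14 steps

r1: 0,0,0,0,0,0,0,0
r0: 3,3,3,3,3,3,3,3
r2: -2,-2,-2,-2,-2,-2,-2,-2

steps = 14; useful = 90; efficiency = 90/112 = 45/56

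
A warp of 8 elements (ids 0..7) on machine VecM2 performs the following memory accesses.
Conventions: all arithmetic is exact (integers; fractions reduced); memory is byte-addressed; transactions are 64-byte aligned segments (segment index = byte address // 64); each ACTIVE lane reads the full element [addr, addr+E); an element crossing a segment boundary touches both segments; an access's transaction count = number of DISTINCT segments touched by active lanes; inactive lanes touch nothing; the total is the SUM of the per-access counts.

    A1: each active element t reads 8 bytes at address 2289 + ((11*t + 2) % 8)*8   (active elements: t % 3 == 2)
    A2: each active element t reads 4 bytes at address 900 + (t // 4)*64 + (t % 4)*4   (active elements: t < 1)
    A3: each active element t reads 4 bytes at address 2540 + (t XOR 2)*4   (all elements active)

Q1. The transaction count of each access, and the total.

A1: 2 transactions
A2: 1 transaction
A3: 2 transactions

Answer: 2,1,2; total 5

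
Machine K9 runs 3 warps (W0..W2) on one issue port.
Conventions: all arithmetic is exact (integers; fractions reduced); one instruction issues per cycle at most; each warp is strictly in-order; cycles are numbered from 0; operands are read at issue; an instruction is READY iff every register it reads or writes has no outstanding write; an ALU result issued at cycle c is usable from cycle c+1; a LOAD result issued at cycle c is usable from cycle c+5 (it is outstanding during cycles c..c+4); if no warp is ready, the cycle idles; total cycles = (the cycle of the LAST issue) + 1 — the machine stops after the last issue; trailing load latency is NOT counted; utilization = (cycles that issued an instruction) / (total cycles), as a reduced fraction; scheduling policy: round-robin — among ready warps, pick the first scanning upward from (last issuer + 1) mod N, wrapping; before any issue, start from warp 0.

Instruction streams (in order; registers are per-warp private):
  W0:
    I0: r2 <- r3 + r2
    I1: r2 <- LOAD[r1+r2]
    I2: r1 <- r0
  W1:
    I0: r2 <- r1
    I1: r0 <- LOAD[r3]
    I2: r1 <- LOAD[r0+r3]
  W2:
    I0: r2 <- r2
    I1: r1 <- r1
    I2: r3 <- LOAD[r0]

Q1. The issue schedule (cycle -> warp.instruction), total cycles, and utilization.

cycle 0: W0.I0
cycle 1: W1.I0
cycle 2: W2.I0
cycle 3: W0.I1
cycle 4: W1.I1
cycle 5: W2.I1
cycle 6: W0.I2
cycle 7: W2.I2
cycle 8: idle
cycle 9: W1.I2

Answer: 10 cycles, utilization 9/10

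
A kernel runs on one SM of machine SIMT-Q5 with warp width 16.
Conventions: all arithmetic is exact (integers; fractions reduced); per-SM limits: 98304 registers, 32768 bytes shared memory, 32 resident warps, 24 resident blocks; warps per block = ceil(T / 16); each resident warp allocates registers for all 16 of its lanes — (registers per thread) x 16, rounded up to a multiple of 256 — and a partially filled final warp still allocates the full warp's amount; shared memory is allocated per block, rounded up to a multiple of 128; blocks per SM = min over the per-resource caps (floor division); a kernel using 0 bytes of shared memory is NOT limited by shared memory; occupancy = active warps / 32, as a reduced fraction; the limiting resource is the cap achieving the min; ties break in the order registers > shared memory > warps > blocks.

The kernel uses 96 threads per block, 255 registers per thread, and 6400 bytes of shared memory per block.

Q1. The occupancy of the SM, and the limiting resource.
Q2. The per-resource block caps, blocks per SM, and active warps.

Answer: occupancy 3/4, limited by registers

registers: 4 blocks
shared memory: 5 blocks
warps: 5 blocks
blocks: 24 blocks

Answer: 4 blocks, 24 active warps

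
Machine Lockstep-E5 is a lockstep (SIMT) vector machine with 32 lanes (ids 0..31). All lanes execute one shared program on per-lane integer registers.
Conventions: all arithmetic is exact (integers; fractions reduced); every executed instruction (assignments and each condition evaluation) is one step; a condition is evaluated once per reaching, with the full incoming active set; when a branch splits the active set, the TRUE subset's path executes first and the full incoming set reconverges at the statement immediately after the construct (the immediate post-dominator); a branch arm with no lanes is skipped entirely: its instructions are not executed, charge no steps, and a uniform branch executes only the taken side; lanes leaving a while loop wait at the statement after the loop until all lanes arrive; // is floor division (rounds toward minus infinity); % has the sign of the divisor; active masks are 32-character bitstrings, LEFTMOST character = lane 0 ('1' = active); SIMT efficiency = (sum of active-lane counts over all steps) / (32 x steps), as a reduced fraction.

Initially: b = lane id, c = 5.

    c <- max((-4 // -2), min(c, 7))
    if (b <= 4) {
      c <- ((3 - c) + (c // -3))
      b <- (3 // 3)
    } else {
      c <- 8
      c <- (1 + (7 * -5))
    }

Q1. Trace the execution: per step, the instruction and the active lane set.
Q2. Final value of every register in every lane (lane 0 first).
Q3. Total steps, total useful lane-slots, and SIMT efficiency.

step 0: c <- max((-4 // -2), min(c, 7)) 11111111111111111111111111111111
step 1: eval (b <= 4)                11111111111111111111111111111111
step 2: c <- ((3 - c) + (c // -3))   11111000000000000000000000000000
step 3: b <- (3 // 3)                11111000000000000000000000000000
step 4: c <- 8                       00000111111111111111111111111111
step 5: c <- (1 + (7 * -5))          00000111111111111111111111111111

Answer: 6 steps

b: 1,1,1,1,1,5,6,7,8,9,10,11,12,13,14,15,16,17,18,19,20,21,22,23,24,25,26,27,28,29,30,31
c: -4,-4,-4,-4,-4,-34,-34,-34,-34,-34,-34,-34,-34,-34,-34,-34,-34,-34,-34,-34,-34,-34,-34,-34,-34,-34,-34,-34,-34,-34,-34,-34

steps = 6; useful = 128; efficiency = 128/192 = 2/3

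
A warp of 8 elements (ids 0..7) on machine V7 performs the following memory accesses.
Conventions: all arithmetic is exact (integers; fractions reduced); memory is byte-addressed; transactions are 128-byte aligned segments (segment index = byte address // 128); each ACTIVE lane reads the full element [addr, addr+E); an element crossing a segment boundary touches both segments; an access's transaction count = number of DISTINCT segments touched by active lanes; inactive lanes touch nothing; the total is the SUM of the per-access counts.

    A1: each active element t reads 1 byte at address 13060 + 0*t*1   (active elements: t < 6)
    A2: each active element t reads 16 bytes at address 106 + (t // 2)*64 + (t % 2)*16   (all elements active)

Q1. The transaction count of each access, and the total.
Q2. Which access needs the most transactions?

A1: 1 transaction
A2: 3 transactions

Answer: 1,3; total 4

Answer: A2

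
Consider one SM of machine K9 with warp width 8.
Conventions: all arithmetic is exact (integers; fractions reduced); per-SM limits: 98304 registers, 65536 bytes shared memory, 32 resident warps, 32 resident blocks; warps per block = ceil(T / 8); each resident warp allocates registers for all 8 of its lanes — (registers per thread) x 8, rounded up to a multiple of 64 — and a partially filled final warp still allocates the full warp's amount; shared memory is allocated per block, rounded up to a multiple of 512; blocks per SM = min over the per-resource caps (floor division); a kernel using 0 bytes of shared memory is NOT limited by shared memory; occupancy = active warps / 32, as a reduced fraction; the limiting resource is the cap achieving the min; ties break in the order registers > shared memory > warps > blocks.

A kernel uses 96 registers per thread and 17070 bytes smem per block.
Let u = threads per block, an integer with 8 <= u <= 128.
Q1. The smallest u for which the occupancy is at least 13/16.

Answer: u = 65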